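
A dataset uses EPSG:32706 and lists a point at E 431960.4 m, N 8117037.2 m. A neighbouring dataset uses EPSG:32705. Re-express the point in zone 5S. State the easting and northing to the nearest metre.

E 1071215 m, N 8109306 m

UTM 6S → geographic: φ = -17.02979965°, λ = -147.63930023°.
UTM 5S (λ₀ = -153°) forward: E = 1071215.278 m, N = 8109305.913 m.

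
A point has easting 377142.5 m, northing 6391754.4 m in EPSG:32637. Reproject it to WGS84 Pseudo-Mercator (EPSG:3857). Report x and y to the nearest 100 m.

x 4112300 m, y 7894400 m

Unproject from UTM 37N (λ₀ = 39°) → φ = 57.65130038°, λ = 36.94130000°.
Web Mercator (R = 6378137 m): x = 4112286.705 m, y = 7894420.602 m.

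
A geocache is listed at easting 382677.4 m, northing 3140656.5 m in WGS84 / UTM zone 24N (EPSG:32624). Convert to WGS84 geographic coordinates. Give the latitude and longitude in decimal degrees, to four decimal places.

lat 28.3870°, lon -40.1975°

Zone 24N: λ₀ = -39°, k₀ = 0.9996, false easting 500000 m.
Meridian distance M = (N − FN)/k₀ = 3141913.3 m.
Inverse transverse Mercator on WGS84 gives φ = 28.38700002°, λ = -40.19749989°.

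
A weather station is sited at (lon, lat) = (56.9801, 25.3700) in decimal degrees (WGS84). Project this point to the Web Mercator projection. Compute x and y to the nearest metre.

Web Mercator is spherical with R = a = 6378137 m.
x = R·λ = 6378137 × 0.994490353 = 6342995.717 m.
y = R·ln tan(π/4 + φ/2) = 6378137 × 0.458011433 = 2921259.668 m.

x 6342996 m, y 2921260 m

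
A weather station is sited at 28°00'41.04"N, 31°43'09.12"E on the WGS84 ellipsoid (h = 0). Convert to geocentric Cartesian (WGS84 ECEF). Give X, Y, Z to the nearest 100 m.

X 4793400 m, Y 2962700 m, Z 2977600 m

WGS84: a = 6378137 m, e² = 0.006694380; N(φ) = a/√(1−e²sin²φ) = 6382851.102 m.
X = (N+h)·cosφ·cosλ = 4793435.844 m; Y = (N+h)·cosφ·sinλ = 2962705.785 m; Z = (N(1−e²)+h)·sinφ = 2977620.684 m.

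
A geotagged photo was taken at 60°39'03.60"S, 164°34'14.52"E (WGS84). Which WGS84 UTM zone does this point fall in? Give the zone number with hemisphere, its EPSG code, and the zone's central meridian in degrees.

Zone 58S (EPSG:32758), central meridian 165°

UTM zone = ⌊(λ + 180)/6⌋ + 1; 164.5707° ∈ [162°, 168°) → zone 58.
Hemisphere: S (φ < 0).
Central meridian λ₀ = 6×58 − 183 = 165°.
EPSG code: 32758.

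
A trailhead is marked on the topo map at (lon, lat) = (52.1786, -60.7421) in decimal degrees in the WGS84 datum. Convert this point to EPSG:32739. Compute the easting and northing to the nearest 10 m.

Zone 39 central meridian λ₀ = 6×39 − 183 = 51°; Δλ = +1.1786°.
Transverse Mercator on WGS84 with k₀ = 0.9996 gives E = 564259.364 m, N = 3265361.531 m.

E 564260 m, N 3265360 m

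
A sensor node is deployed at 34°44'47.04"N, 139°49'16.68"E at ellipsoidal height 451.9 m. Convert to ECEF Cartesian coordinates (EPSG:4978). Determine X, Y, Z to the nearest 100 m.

WGS84: a = 6378137 m, e² = 0.006694380; N(φ) = a/√(1−e²sin²φ) = 6385083.233 m.
X = (N+h)·cosφ·cosλ = -4008807.940 m; Y = (N+h)·cosφ·sinλ = 3385151.598 m; Z = (N(1−e²)+h)·sinφ = 3615042.855 m.

X -4008800 m, Y 3385200 m, Z 3615000 m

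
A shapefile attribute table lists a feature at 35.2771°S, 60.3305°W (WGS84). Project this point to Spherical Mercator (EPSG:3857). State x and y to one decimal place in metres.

Web Mercator is spherical with R = a = 6378137 m.
x = R·λ = 6378137 × -1.052965864 = -6715960.539 m.
y = R·ln tan(π/4 + φ/2) = 6378137 × -0.658750663 = -4201601.980 m.

x -6715960.5 m, y -4201602.0 m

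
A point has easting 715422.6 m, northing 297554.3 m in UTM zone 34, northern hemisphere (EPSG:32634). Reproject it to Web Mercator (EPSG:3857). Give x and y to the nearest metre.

x 2553413 m, y 299615 m

Unproject from UTM 34N (λ₀ = 21°) → φ = 2.69049978°, λ = 22.93770030°.
Web Mercator (R = 6378137 m): x = 2553413.118 m, y = 299615.197 m.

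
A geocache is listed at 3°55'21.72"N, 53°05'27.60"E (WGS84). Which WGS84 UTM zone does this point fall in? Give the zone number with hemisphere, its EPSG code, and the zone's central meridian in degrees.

UTM zone = ⌊(λ + 180)/6⌋ + 1; 53.0910° ∈ [48°, 54°) → zone 39.
Hemisphere: N (φ ≥ 0).
Central meridian λ₀ = 6×39 − 183 = 51°.
EPSG code: 32639.

Zone 39N (EPSG:32639), central meridian 51°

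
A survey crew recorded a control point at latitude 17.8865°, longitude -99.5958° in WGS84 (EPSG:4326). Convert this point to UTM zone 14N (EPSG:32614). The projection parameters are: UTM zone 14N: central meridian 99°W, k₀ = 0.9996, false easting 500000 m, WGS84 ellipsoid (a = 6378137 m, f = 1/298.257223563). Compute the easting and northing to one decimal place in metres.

Zone 14 central meridian λ₀ = 6×14 − 183 = -99°; Δλ = -0.5958°.
Transverse Mercator on WGS84 with k₀ = 0.9996 gives E = 436885.894 m, N = 1977729.205 m.

E 436885.9 m, N 1977729.2 m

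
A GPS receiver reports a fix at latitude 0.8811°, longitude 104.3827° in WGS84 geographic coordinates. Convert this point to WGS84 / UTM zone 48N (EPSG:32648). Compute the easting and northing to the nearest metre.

Zone 48 central meridian λ₀ = 6×48 − 183 = 105°; Δλ = -0.6173°.
Transverse Mercator on WGS84 with k₀ = 0.9996 gives E = 431316.696 m, N = 97393.790 m.

E 431317 m, N 97394 m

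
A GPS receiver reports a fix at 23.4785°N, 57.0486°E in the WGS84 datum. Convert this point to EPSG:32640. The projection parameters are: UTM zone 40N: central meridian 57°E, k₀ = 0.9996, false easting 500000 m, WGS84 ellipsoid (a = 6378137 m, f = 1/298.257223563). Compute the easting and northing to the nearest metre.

E 504963 m, N 2596492 m

Zone 40 central meridian λ₀ = 6×40 − 183 = 57°; Δλ = +0.0486°.
Transverse Mercator on WGS84 with k₀ = 0.9996 gives E = 504962.874 m, N = 2596492.022 m.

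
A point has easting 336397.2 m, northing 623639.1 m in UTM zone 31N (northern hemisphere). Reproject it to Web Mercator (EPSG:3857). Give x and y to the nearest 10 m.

Unproject from UTM 31N (λ₀ = 3°) → φ = 5.64020037°, λ = 1.52279970°.
Web Mercator (R = 6378137 m): x = 169517.288 m, y = 628880.744 m.

x 169520 m, y 628880 m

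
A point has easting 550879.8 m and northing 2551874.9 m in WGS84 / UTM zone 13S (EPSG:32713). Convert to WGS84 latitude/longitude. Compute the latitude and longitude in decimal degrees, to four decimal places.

Zone 13S: λ₀ = -105°, k₀ = 0.9996, false easting 500000 m, false northing 10000000 m.
Meridian distance M = (N − FN)/k₀ = -7451105.5 m.
Inverse transverse Mercator on WGS84 gives φ = -67.14589958°, λ = -103.82600073°.

lat -67.1459°, lon -103.8260°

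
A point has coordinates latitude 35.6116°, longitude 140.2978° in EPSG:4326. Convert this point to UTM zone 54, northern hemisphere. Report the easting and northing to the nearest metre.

Zone 54 central meridian λ₀ = 6×54 − 183 = 141°; Δλ = -0.7022°.
Transverse Mercator on WGS84 with k₀ = 0.9996 gives E = 436402.996 m, N = 3941097.543 m.

E 436403 m, N 3941098 m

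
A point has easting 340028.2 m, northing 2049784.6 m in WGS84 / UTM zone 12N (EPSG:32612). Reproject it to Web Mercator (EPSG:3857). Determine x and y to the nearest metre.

Unproject from UTM 12N (λ₀ = -111°) → φ = 18.53260022°, λ = -112.51559983°.
Web Mercator (R = 6378137 m): x = -12525179.280 m, y = 2099983.697 m.

x -12525179 m, y 2099984 m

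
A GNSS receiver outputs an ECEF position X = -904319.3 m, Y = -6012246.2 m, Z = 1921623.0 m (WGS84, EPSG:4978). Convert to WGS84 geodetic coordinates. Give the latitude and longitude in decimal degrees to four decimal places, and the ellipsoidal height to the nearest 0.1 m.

lat 17.6507°, lon -98.5539°, h 140.1 m

λ = atan2(Y, X) = -98.55390025°; p = √(X²+Y²) = 6079876.5 m.
Bowring's method on WGS84 (a = 6378137 m, b = 6356752.314 m) gives φ = 17.65070047°, h = 140.093 m.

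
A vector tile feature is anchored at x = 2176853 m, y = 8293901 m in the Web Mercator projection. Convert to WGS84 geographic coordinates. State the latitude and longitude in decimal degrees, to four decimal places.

lat 59.5212°, lon 19.5550°

R = 6378137 m. λ = x/R = 19.55500321°.
φ = 2·arctan(exp(y/R)) − 90° = 2·arctan(3.67063) − 90° = 59.52119895°.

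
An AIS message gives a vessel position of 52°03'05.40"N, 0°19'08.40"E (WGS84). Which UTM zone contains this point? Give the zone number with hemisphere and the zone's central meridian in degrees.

Zone 31N, central meridian 3°

UTM zone = ⌊(λ + 180)/6⌋ + 1; 0.3190° ∈ [0°, 6°) → zone 31.
Hemisphere: N (φ ≥ 0).
Central meridian λ₀ = 6×31 − 183 = 3°.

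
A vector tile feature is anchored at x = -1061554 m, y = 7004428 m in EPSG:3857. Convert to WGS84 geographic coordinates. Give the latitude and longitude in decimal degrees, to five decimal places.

R = 6378137 m. λ = x/R = -9.53610183°.
φ = 2·arctan(exp(y/R)) − 90° = 2·arctan(2.99874) − 90° = 53.11569984°.

lat 53.11570°, lon -9.53610°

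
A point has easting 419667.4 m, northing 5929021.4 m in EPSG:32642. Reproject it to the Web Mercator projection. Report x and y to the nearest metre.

x 7546215 m, y 7076774 m

Unproject from UTM 42N (λ₀ = 69°) → φ = 53.50400012°, λ = 67.78880043°.
Web Mercator (R = 6378137 m): x = 7546214.745 m, y = 7076773.924 m.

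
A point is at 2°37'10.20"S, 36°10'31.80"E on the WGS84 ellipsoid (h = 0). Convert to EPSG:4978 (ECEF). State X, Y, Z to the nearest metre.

X 5143170 m, Y 3760855 m, Z -289550 m

WGS84: a = 6378137 m, e² = 0.006694380; N(φ) = a/√(1−e²sin²φ) = 6378181.593 m.
X = (N+h)·cosφ·cosλ = 5143169.867 m; Y = (N+h)·cosφ·sinλ = 3760855.064 m; Z = (N(1−e²)+h)·sinφ = -289550.445 m.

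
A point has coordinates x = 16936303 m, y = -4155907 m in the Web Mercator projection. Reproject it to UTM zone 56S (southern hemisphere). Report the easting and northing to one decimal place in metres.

E 421594.3 m, N 6133130.0 m

Web Mercator inverse (R = 6378137 m) → φ = -34.94130068°, λ = 152.14139841°.
UTM 56S forward: E = 421594.257 m, N = 6133129.953 m.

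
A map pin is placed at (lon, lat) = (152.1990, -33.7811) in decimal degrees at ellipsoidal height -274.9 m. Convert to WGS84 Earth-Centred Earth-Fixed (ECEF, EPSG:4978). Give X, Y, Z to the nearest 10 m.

X -4694050 m, Y 2474990 m, Z -3526140 m

WGS84: a = 6378137 m, e² = 0.006694380; N(φ) = a/√(1−e²sin²φ) = 6384747.466 m.
X = (N+h)·cosφ·cosλ = -4694046.637 m; Y = (N+h)·cosφ·sinλ = 2474994.737 m; Z = (N(1−e²)+h)·sinφ = -3526138.398 m.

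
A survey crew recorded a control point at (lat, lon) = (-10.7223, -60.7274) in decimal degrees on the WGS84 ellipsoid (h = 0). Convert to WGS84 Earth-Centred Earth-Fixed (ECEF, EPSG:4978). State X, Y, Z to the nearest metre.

X 3064592 m, Y -5467164 m, Z -1178839 m

WGS84: a = 6378137 m, e² = 0.006694380; N(φ) = a/√(1−e²sin²φ) = 6378876.102 m.
X = (N+h)·cosφ·cosλ = 3064592.245 m; Y = (N+h)·cosφ·sinλ = -5467163.701 m; Z = (N(1−e²)+h)·sinφ = -1178839.009 m.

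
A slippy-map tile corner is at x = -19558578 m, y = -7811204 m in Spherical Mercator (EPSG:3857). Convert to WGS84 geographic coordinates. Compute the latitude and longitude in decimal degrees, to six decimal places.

R = 6378137 m. λ = x/R = -175.69769553°.
φ = 2·arctan(exp(y/R)) − 90° = 2·arctan(0.29385) − 90° = -57.24910047°.

lat -57.249100°, lon -175.697696°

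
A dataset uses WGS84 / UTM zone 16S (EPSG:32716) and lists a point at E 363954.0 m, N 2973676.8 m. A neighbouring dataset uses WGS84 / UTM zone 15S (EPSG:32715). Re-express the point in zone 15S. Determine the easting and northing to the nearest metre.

UTM 16S → geographic: φ = -63.33970018°, λ = -89.71810086°.
UTM 15S (λ₀ = -93°) forward: E = 664248.288 m, N = 2972355.915 m.

E 664248 m, N 2972356 m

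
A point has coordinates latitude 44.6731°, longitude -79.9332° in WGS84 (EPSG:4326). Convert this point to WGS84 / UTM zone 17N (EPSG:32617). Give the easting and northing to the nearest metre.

Zone 17 central meridian λ₀ = 6×17 − 183 = -81°; Δλ = +1.0668°.
Transverse Mercator on WGS84 with k₀ = 0.9996 gives E = 584556.949 m, N = 4947190.473 m.

E 584557 m, N 4947190 m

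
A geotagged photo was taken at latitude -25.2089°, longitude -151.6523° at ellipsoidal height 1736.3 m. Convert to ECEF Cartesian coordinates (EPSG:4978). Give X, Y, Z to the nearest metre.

X -5083151 m, Y -2742456 m, Z -2700769 m

WGS84: a = 6378137 m, e² = 0.006694380; N(φ) = a/√(1−e²sin²φ) = 6382013.374 m.
X = (N+h)·cosφ·cosλ = -5083150.757 m; Y = (N+h)·cosφ·sinλ = -2742455.876 m; Z = (N(1−e²)+h)·sinφ = -2700768.783 m.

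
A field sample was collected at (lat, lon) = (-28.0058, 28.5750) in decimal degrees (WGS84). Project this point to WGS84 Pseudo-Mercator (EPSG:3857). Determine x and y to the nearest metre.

Web Mercator is spherical with R = a = 6378137 m.
x = R·λ = 6378137 × 0.498727834 = 3180954.449 m.
y = R·ln tan(π/4 + φ/2) = 6378137 × -0.509506939 = -3249705.057 m.

x 3180954 m, y -3249705 m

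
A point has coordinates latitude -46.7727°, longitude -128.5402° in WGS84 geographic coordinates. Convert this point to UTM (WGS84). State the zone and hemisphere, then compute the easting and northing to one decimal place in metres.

Longitude -128.5402° lies in the 6° band [-132°, -126°), giving zone 9; latitude is south of the equator, so 9S.
Zone 9 central meridian λ₀ = 6×9 − 183 = -129°; Δλ = +0.4598°.
Transverse Mercator on WGS84 with k₀ = 0.9996 gives E = 535104.508 m, N = 4819991.775 m.

Zone 9S: E 535104.5 m, N 4819991.8 m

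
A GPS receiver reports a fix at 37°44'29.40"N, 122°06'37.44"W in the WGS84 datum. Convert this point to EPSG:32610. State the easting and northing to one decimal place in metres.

E 578378.7 m, N 4177507.0 m

Zone 10 central meridian λ₀ = 6×10 − 183 = -123°; Δλ = +0.8896°.
Transverse Mercator on WGS84 with k₀ = 0.9996 gives E = 578378.666 m, N = 4177507.001 m.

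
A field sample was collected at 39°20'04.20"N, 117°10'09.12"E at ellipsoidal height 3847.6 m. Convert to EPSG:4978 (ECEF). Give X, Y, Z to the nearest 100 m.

WGS84: a = 6378137 m, e² = 0.006694380; N(φ) = a/√(1−e²sin²φ) = 6386731.484 m.
X = (N+h)·cosφ·cosλ = -2257002.407 m; Y = (N+h)·cosφ·sinλ = 4397464.658 m; Z = (N(1−e²)+h)·sinφ = 4023547.323 m.

X -2257000 m, Y 4397500 m, Z 4023500 m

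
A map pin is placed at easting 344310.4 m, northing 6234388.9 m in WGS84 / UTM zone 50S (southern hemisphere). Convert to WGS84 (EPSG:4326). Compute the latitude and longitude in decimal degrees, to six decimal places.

Zone 50S: λ₀ = 117°, k₀ = 0.9996, false easting 500000 m, false northing 10000000 m.
Meridian distance M = (N − FN)/k₀ = -3767117.9 m.
Inverse transverse Mercator on WGS84 gives φ = -34.01959959°, λ = 115.31380018°.

lat -34.019600°, lon 115.313800°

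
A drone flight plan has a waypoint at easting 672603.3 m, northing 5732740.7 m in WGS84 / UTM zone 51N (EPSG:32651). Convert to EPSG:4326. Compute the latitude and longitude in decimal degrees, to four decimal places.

lat 51.7190°, lon 125.4988°

Zone 51N: λ₀ = 123°, k₀ = 0.9996, false easting 500000 m.
Meridian distance M = (N − FN)/k₀ = 5735034.7 m.
Inverse transverse Mercator on WGS84 gives φ = 51.71900001°, λ = 125.49879991°.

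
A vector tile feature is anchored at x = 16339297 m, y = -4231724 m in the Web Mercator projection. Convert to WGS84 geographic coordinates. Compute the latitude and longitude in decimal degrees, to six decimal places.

lat -35.497700°, lon 146.778402°

R = 6378137 m. λ = x/R = 146.77840227°.
φ = 2·arctan(exp(y/R)) − 90° = 2·arctan(0.51506) − 90° = -35.49770020°.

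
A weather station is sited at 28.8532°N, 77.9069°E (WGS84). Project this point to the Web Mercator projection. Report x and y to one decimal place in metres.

Web Mercator is spherical with R = a = 6378137 m.
x = R·λ = 6378137 × 1.359731915 = 8672556.437 m.
y = R·ln tan(π/4 + φ/2) = 6378137 × 0.526325308 = 3356974.919 m.

x 8672556.4 m, y 3356974.9 m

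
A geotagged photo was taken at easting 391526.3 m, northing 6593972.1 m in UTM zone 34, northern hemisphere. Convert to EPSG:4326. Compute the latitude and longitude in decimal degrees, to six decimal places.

lat 59.470200°, lon 19.085600°

Zone 34N: λ₀ = 21°, k₀ = 0.9996, false easting 500000 m.
Meridian distance M = (N − FN)/k₀ = 6596610.7 m.
Inverse transverse Mercator on WGS84 gives φ = 59.47019960°, λ = 19.08559985°.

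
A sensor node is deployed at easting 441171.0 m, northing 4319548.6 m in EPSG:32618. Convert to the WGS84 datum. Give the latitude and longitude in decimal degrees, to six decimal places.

lat 39.023000°, lon -75.679600°

Zone 18N: λ₀ = -75°, k₀ = 0.9996, false easting 500000 m.
Meridian distance M = (N − FN)/k₀ = 4321277.1 m.
Inverse transverse Mercator on WGS84 gives φ = 39.02299997°, λ = -75.67960014°.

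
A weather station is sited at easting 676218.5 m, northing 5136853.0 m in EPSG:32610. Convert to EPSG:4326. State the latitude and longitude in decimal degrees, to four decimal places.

Zone 10N: λ₀ = -123°, k₀ = 0.9996, false easting 500000 m.
Meridian distance M = (N − FN)/k₀ = 5138908.6 m.
Inverse transverse Mercator on WGS84 gives φ = 46.36230038°, λ = -120.70919969°.

lat 46.3623°, lon -120.7092°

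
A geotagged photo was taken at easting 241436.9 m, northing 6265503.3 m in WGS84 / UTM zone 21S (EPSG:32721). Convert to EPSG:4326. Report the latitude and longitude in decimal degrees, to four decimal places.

Zone 21S: λ₀ = -57°, k₀ = 0.9996, false easting 500000 m, false northing 10000000 m.
Meridian distance M = (N − FN)/k₀ = -3735991.1 m.
Inverse transverse Mercator on WGS84 gives φ = -33.71900028°, λ = -59.79030055°.

lat -33.7190°, lon -59.7903°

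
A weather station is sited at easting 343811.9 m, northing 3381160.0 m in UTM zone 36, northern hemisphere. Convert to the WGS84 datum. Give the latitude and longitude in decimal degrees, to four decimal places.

lat 30.5527°, lon 31.3716°

Zone 36N: λ₀ = 33°, k₀ = 0.9996, false easting 500000 m.
Meridian distance M = (N − FN)/k₀ = 3382513.0 m.
Inverse transverse Mercator on WGS84 gives φ = 30.55269994°, λ = 31.37159951°.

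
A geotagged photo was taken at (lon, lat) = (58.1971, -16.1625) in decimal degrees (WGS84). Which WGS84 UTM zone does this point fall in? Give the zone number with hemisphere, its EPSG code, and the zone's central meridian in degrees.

Zone 40S (EPSG:32740), central meridian 57°

UTM zone = ⌊(λ + 180)/6⌋ + 1; 58.1971° ∈ [54°, 60°) → zone 40.
Hemisphere: S (φ < 0).
Central meridian λ₀ = 6×40 − 183 = 57°.
EPSG code: 32740.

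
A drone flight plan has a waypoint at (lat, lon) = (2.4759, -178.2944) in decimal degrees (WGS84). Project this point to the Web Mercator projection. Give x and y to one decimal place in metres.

Web Mercator is spherical with R = a = 6378137 m.
x = R·λ = 6378137 × -3.111824318 = -19847641.819 m.
y = R·ln tan(π/4 + φ/2) = 6378137 × 0.043226062 = 275701.745 m.

x -19847641.8 m, y 275701.7 m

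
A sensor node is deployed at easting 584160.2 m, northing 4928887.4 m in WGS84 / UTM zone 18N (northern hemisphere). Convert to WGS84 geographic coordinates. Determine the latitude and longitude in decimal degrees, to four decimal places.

Zone 18N: λ₀ = -75°, k₀ = 0.9996, false easting 500000 m.
Meridian distance M = (N − FN)/k₀ = 4930859.7 m.
Inverse transverse Mercator on WGS84 gives φ = 44.50840012°, λ = -73.94120027°.

lat 44.5084°, lon -73.9412°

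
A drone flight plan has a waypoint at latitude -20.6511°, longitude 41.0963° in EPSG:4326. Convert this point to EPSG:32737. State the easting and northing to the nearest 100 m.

E 718400 m, N 7715100 m

Zone 37 central meridian λ₀ = 6×37 − 183 = 39°; Δλ = +2.0963°.
Transverse Mercator on WGS84 with k₀ = 0.9996 gives E = 718405.092 m, N = 7715055.762 m.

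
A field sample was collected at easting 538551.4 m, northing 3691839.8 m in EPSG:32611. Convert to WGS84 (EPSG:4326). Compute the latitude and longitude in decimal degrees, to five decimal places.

lat 33.36510°, lon -116.58560°

Zone 11N: λ₀ = -117°, k₀ = 0.9996, false easting 500000 m.
Meridian distance M = (N − FN)/k₀ = 3693317.1 m.
Inverse transverse Mercator on WGS84 gives φ = 33.36509976°, λ = -116.58560033°.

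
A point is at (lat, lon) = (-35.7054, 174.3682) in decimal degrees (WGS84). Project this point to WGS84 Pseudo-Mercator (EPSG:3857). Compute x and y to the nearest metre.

Web Mercator is spherical with R = a = 6378137 m.
x = R·λ = 6378137 × 3.043299201 = 19410579.235 m.
y = R·ln tan(π/4 + φ/2) = 6378137 × -0.667931751 = -4260160.217 m.

x 19410579 m, y -4260160 m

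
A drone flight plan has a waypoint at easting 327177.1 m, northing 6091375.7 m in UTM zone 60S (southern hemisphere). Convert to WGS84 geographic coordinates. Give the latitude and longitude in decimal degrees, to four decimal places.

Zone 60S: λ₀ = 177°, k₀ = 0.9996, false easting 500000 m, false northing 10000000 m.
Meridian distance M = (N − FN)/k₀ = -3910188.4 m.
Inverse transverse Mercator on WGS84 gives φ = -35.30589991°, λ = 175.09909967°.

lat -35.3059°, lon 175.0991°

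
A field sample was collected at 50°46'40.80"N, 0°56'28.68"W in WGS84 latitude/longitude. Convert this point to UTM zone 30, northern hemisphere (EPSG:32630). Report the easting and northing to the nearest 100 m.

Zone 30 central meridian λ₀ = 6×30 − 183 = -3°; Δλ = +2.0587°.
Transverse Mercator on WGS84 with k₀ = 0.9996 gives E = 645140.186 m, N = 5627158.567 m.

E 645100 m, N 5627200 m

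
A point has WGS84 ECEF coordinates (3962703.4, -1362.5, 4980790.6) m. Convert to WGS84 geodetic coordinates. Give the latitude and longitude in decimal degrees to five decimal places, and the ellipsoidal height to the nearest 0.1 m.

λ = atan2(Y, X) = -0.01970006°; p = √(X²+Y²) = 3962703.6 m.
Bowring's method on WGS84 (a = 6378137 m, b = 6356752.314 m) gives φ = 51.68170008°, h = -167.511 m.

lat 51.68170°, lon -0.01970°, h -167.5 m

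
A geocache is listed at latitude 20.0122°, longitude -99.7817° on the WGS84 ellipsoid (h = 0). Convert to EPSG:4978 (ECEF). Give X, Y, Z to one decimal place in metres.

WGS84: a = 6378137 m, e² = 0.006694380; N(φ) = a/√(1−e²sin²φ) = 6380638.733 m.
X = (N+h)·cosφ·cosλ = -1018582.656 m; Y = (N+h)·cosφ·sinλ = -5908214.840 m; Z = (N(1−e²)+h)·sinφ = 2168965.881 m.

X -1018582.7 m, Y -5908214.8 m, Z 2168965.9 m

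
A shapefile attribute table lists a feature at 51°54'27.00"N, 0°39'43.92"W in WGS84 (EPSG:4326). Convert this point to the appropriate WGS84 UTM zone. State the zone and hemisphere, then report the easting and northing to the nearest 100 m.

Longitude -0.6622° lies in the 6° band [-6°, 0°), giving zone 30; latitude is north of the equator, so 30N.
Zone 30 central meridian λ₀ = 6×30 − 183 = -3°; Δλ = +2.3378°.
Transverse Mercator on WGS84 with k₀ = 0.9996 gives E = 660811.199 m, N = 5753332.803 m.

Zone 30N: E 660800 m, N 5753300 m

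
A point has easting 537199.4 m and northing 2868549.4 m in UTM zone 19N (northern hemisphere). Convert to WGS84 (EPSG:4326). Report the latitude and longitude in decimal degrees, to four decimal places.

lat 25.9351°, lon -68.6285°

Zone 19N: λ₀ = -69°, k₀ = 0.9996, false easting 500000 m.
Meridian distance M = (N − FN)/k₀ = 2869697.3 m.
Inverse transverse Mercator on WGS84 gives φ = 25.93510044°, λ = -68.62850020°.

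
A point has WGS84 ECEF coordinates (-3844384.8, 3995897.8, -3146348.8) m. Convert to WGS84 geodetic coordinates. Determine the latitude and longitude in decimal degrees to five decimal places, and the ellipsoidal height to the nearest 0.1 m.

lat -29.73710°, lon 133.89290°, h 2513.1 m

λ = atan2(Y, X) = 133.89290023°; p = √(X²+Y²) = 5544952.1 m.
Bowring's method on WGS84 (a = 6378137 m, b = 6356752.314 m) gives φ = -29.73710021°, h = 2513.105 m.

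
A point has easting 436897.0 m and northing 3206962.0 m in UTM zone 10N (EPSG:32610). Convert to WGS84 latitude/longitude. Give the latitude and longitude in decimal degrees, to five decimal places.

Zone 10N: λ₀ = -123°, k₀ = 0.9996, false easting 500000 m.
Meridian distance M = (N − FN)/k₀ = 3208245.3 m.
Inverse transverse Mercator on WGS84 gives φ = 28.98920035°, λ = -123.64780049°.

lat 28.98920°, lon -123.64780°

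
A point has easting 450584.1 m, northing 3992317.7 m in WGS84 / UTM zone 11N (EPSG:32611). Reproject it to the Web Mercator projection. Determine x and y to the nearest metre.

Unproject from UTM 11N (λ₀ = -117°) → φ = 36.07419977°, λ = -117.54880003°.
Web Mercator (R = 6378137 m): x = -13085472.563 m, y = 4310835.955 m.

x -13085473 m, y 4310836 m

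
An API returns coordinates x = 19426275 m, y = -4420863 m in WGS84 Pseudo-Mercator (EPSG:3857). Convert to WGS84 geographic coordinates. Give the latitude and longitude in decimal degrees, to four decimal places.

R = 6378137 m. λ = x/R = 174.50919746°.
φ = 2·arctan(exp(y/R)) − 90° = 2·arctan(0.50001) − 90° = -36.86900163°.

lat -36.8690°, lon 174.5092°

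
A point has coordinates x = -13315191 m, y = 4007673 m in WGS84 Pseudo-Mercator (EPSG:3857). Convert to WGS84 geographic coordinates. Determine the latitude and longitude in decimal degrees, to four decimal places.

R = 6378137 m. λ = x/R = -119.61239586°.
φ = 2·arctan(exp(y/R)) − 90° = 2·arctan(1.87451) − 90° = 33.84249866°.

lat 33.8425°, lon -119.6124°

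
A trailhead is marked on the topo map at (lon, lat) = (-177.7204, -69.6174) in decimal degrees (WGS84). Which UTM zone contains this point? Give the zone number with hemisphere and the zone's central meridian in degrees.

UTM zone = ⌊(λ + 180)/6⌋ + 1; -177.7204° ∈ [-180°, -174°) → zone 1.
Hemisphere: S (φ < 0).
Central meridian λ₀ = 6×1 − 183 = -177°.

Zone 1S, central meridian -177°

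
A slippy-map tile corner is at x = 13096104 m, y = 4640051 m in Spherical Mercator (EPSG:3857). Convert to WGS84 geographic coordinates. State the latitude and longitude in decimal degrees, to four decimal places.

lat 38.4279°, lon 117.6443°

R = 6378137 m. λ = x/R = 117.64430386°.
φ = 2·arctan(exp(y/R)) − 90° = 2·arctan(2.06989) − 90° = 38.42789761°.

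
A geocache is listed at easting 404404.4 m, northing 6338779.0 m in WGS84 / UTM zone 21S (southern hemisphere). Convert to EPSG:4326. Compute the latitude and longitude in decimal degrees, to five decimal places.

lat -33.08540°, lon -58.02430°

Zone 21S: λ₀ = -57°, k₀ = 0.9996, false easting 500000 m, false northing 10000000 m.
Meridian distance M = (N − FN)/k₀ = -3662686.1 m.
Inverse transverse Mercator on WGS84 gives φ = -33.08540042°, λ = -58.02429975°.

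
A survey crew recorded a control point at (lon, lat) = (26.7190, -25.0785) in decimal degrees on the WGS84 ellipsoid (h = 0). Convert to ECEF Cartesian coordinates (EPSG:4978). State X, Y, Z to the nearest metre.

X 5163123 m, Y 2598926 m, Z -2686953 m

WGS84: a = 6378137 m, e² = 0.006694380; N(φ) = a/√(1−e²sin²φ) = 6381975.930 m.
X = (N+h)·cosφ·cosλ = 5163123.233 m; Y = (N+h)·cosφ·sinλ = 2598926.071 m; Z = (N(1−e²)+h)·sinφ = -2686952.939 m.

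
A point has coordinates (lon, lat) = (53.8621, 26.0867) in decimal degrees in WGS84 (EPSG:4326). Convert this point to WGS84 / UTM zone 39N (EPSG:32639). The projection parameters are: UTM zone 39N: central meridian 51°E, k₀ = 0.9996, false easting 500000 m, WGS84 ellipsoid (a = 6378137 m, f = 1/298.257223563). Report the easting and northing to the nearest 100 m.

E 786300 m, N 2888400 m

Zone 39 central meridian λ₀ = 6×39 − 183 = 51°; Δλ = +2.8621°.
Transverse Mercator on WGS84 with k₀ = 0.9996 gives E = 786295.243 m, N = 2888431.469 m.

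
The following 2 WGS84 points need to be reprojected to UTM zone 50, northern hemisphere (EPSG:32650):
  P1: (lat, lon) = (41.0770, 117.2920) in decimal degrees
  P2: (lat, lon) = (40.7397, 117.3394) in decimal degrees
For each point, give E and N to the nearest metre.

UTM zone 50N: λ₀ = 117°, k₀ = 0.9996.
P1 (41.0770°, 117.2920°) → (524529.060, 4547345.920) m.
P2 (40.7397°, 117.3394°) → (528656.085, 4509917.338) m.

P1: E 524529 m, N 4547346 m; P2: E 528656 m, N 4509917 m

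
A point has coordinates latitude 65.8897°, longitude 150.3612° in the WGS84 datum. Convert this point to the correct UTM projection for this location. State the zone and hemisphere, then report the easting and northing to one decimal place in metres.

Longitude 150.3612° lies in the 6° band [150°, 156°), giving zone 56; latitude is north of the equator, so 56N.
Zone 56 central meridian λ₀ = 6×56 − 183 = 153°; Δλ = -2.6388°.
Transverse Mercator on WGS84 with k₀ = 0.9996 gives E = 379745.210 m, N = 7310144.007 m.

Zone 56N: E 379745.2 m, N 7310144.0 m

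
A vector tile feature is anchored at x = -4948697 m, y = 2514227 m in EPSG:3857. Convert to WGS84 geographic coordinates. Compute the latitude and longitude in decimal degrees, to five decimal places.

lat 22.02250°, lon -44.45490°

R = 6378137 m. λ = x/R = -44.45490152°.
φ = 2·arctan(exp(y/R)) − 90° = 2·arctan(1.48319) − 90° = 22.02250131°.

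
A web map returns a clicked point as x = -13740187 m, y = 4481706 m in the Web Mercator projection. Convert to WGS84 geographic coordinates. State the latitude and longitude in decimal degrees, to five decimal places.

R = 6378137 m. λ = x/R = -123.43019989°.
φ = 2·arctan(exp(y/R)) − 90° = 2·arctan(2.01913) − 90° = 37.30500320°.

lat 37.30500°, lon -123.43020°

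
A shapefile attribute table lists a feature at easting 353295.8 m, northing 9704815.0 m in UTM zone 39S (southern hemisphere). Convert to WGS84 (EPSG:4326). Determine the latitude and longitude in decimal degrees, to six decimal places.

Zone 39S: λ₀ = 51°, k₀ = 0.9996, false easting 500000 m, false northing 10000000 m.
Meridian distance M = (N − FN)/k₀ = -295303.1 m.
Inverse transverse Mercator on WGS84 gives φ = -2.66989977°, λ = 49.68030027°.

lat -2.669900°, lon 49.680300°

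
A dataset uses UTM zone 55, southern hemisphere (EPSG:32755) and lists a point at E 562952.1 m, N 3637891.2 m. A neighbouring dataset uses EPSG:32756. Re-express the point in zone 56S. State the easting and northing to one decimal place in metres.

E 202515.9 m, N 3627534.3 m

UTM 55S → geographic: φ = -57.39739959°, λ = 148.04749977°.
UTM 56S (λ₀ = 153°) forward: E = 202515.865 m, N = 3627534.309 m.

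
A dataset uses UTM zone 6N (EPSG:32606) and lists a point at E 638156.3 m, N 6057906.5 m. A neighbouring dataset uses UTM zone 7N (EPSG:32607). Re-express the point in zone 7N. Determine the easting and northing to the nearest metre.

UTM 6N → geographic: φ = 54.64960035°, λ = -144.85870015°.
UTM 7N (λ₀ = -141°) forward: E = 251080.395 m, N = 6062641.359 m.

E 251080 m, N 6062641 m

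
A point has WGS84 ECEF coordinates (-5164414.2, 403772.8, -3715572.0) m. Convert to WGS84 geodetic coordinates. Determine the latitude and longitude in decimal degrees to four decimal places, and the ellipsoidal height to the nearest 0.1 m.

λ = atan2(Y, X) = 175.52950042°; p = √(X²+Y²) = 5180174.4 m.
Bowring's method on WGS84 (a = 6378137 m, b = 6356752.314 m) gives φ = -35.83300016°, h = 4077.658 m.

lat -35.8330°, lon 175.5295°, h 4077.7 m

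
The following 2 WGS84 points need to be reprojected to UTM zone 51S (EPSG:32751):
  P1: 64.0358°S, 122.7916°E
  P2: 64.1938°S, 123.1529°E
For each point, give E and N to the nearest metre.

P1: E 489820 m, N 2898980 m; P2: E 507427 m, N 2881381 m

UTM zone 51S: λ₀ = 123°, k₀ = 0.9996.
P1 (-64.0358°, 122.7916°) → (489819.761, 2898979.889) m.
P2 (-64.1938°, 123.1529°) → (507426.824, 2881380.958) m.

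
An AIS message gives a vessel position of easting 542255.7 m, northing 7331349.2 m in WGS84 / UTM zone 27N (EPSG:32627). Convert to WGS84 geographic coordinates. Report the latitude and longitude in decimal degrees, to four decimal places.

lat 66.0998°, lon -20.0653°

Zone 27N: λ₀ = -21°, k₀ = 0.9996, false easting 500000 m.
Meridian distance M = (N − FN)/k₀ = 7334282.9 m.
Inverse transverse Mercator on WGS84 gives φ = 66.09979970°, λ = -20.06530040°.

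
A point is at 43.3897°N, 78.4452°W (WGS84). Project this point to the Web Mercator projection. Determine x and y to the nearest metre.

Web Mercator is spherical with R = a = 6378137 m.
x = R·λ = 6378137 × -1.369127022 = -8732479.719 m.
y = R·ln tan(π/4 + φ/2) = 6378137 × 0.842170297 = 5371477.529 m.

x -8732480 m, y 5371478 m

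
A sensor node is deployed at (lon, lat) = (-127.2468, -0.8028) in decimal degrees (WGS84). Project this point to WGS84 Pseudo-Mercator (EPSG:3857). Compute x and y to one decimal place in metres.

Web Mercator is spherical with R = a = 6378137 m.
x = R·λ = 6378137 × -2.220875623 = -14165048.981 m.
y = R·ln tan(π/4 + φ/2) = 6378137 × -0.014011962 = -89370.211 m.

x -14165049.0 m, y -89370.2 m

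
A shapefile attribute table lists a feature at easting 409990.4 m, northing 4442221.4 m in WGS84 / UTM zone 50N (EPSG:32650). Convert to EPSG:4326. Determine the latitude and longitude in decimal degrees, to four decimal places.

Zone 50N: λ₀ = 117°, k₀ = 0.9996, false easting 500000 m.
Meridian distance M = (N − FN)/k₀ = 4443999.0 m.
Inverse transverse Mercator on WGS84 gives φ = 40.12549963°, λ = 115.94359956°.

lat 40.1255°, lon 115.9436°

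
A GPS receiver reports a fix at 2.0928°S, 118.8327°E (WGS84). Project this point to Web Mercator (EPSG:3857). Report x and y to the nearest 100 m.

x 13228400 m, y -233000 m

Web Mercator is spherical with R = a = 6378137 m.
x = R·λ = 6378137 × 2.074021874 = 13228395.654 m.
y = R·ln tan(π/4 + φ/2) = 6378137 × -0.036534375 = -233021.251 m.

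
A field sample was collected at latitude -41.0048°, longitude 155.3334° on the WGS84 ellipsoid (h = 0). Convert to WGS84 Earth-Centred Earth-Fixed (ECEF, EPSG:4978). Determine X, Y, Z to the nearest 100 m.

X -4380400 m, Y 2011700 m, Z -4162800 m

WGS84: a = 6378137 m, e² = 0.006694380; N(φ) = a/√(1−e²sin²φ) = 6387347.510 m.
X = (N+h)·cosφ·cosλ = -4380402.046 m; Y = (N+h)·cosφ·sinλ = 2011666.949 m; Z = (N(1−e²)+h)·sinφ = -4162825.491 m.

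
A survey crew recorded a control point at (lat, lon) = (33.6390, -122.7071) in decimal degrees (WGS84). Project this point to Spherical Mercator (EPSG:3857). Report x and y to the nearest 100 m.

Web Mercator is spherical with R = a = 6378137 m.
x = R·λ = 6378137 × -2.141642911 = -13659691.889 m.
y = R·ln tan(π/4 + φ/2) = 6378137 × 0.624074230 = 3980430.938 m.

x -13659700 m, y 3980400 m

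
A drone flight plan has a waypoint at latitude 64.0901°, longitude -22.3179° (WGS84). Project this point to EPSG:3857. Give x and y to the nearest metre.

Web Mercator is spherical with R = a = 6378137 m.
x = R·λ = 6378137 × -0.389520837 = -2484417.264 m.
y = R·ln tan(π/4 + φ/2) = 6378137 × 1.469501367 = 9372681.043 m.

x -2484417 m, y 9372681 m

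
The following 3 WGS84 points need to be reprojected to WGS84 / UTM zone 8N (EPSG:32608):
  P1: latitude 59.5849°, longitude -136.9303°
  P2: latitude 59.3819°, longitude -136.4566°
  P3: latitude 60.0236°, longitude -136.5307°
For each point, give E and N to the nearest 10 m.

UTM zone 8N: λ₀ = -135°, k₀ = 0.9996.
P1 (59.5849°, -136.9303°) → (390996.470, 6606767.620) m.
P2 (59.3819°, -136.4566°) → (417247.799, 6583483.364) m.
P3 (60.0236°, -136.5307°) → (414686.998, 6655026.719) m.

P1: E 391000 m, N 6606770 m; P2: E 417250 m, N 6583480 m; P3: E 414690 m, N 6655030 m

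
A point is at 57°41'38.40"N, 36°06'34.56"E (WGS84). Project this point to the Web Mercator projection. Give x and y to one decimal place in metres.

x 4019702.3 m, y 7903309.3 m

Web Mercator is spherical with R = a = 6378137 m.
x = R·λ = 6378137 × 0.630231412 = 4019702.285 m.
y = R·ln tan(π/4 + φ/2) = 6378137 × 1.239125051 = 7903309.335 m.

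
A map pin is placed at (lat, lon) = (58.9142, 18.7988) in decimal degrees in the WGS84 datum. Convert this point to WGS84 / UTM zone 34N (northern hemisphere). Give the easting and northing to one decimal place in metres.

Zone 34 central meridian λ₀ = 6×34 − 183 = 21°; Δλ = -2.2012°.
Transverse Mercator on WGS84 with k₀ = 0.9996 gives E = 373236.053 m, N = 6532583.936 m.

E 373236.1 m, N 6532583.9 m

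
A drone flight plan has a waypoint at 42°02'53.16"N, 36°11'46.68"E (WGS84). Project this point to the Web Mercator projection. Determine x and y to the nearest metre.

x 4029354 m, y 5168187 m

Web Mercator is spherical with R = a = 6378137 m.
x = R·λ = 6378137 × 0.631744612 = 4029353.685 m.
y = R·ln tan(π/4 + φ/2) = 6378137 × 0.810297320 = 5168187.316 m.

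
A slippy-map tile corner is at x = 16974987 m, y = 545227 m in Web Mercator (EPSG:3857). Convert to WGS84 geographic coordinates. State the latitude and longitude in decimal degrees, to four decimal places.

R = 6378137 m. λ = x/R = 152.48890270°.
φ = 2·arctan(exp(y/R)) − 90° = 2·arctan(1.08924) − 90° = 4.89190319°.

lat 4.8919°, lon 152.4889°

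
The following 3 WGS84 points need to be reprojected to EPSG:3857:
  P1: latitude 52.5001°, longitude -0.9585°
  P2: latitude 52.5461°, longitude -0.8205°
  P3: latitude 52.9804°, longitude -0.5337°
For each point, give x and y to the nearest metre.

Web Mercator: x = R·λ, y = R·ln tan(π/4+φ/2), R = 6378137 m.
P1 (52.5001°, -0.9585°) → (-106699.732, 6891060.010) m.
P2 (52.5461°, -0.8205°) → (-91337.642, 6899476.098) m.
P3 (52.9804°, -0.5337°) → (-59411.212, 6979373.273) m.

P1: x -106700 m, y 6891060 m; P2: x -91338 m, y 6899476 m; P3: x -59411 m, y 6979373 m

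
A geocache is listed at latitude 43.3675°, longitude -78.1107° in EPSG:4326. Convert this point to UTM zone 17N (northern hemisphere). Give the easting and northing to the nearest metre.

E 734099 m, N 4805681 m

Zone 17 central meridian λ₀ = 6×17 − 183 = -81°; Δλ = +2.8893°.
Transverse Mercator on WGS84 with k₀ = 0.9996 gives E = 734099.485 m, N = 4805681.283 m.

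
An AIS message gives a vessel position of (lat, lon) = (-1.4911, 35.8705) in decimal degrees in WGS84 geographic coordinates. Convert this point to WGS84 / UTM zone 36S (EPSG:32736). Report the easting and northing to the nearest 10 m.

Zone 36 central meridian λ₀ = 6×36 − 183 = 33°; Δλ = +2.8705°.
Transverse Mercator on WGS84 with k₀ = 0.9996 gives E = 819441.723 m, N = 9834979.917 m.

E 819440 m, N 9834980 m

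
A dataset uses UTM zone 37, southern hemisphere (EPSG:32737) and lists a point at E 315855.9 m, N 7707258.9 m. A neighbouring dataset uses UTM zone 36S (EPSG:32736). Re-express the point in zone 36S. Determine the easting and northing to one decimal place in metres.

UTM 37S → geographic: φ = -20.72519967°, λ = 37.23159962°.
UTM 36S (λ₀ = 33°) forward: E = 940887.518 m, N = 7702495.867 m.

E 940887.5 m, N 7702495.9 m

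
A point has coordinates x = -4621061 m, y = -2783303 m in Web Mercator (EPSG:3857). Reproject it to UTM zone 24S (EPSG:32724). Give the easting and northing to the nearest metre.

Web Mercator inverse (R = 6378137 m) → φ = -24.24509852°, λ = -41.51169725°.
UTM 24S forward: E = 244964.231 m, N = 7316340.715 m.

E 244964 m, N 7316341 m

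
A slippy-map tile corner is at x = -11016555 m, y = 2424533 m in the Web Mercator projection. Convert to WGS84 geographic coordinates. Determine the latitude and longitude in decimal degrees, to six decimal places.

R = 6378137 m. λ = x/R = -98.96339735°.
φ = 2·arctan(exp(y/R)) − 90° = 2·arctan(1.46248) − 90° = 21.27360397°.

lat 21.273604°, lon -98.963397°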